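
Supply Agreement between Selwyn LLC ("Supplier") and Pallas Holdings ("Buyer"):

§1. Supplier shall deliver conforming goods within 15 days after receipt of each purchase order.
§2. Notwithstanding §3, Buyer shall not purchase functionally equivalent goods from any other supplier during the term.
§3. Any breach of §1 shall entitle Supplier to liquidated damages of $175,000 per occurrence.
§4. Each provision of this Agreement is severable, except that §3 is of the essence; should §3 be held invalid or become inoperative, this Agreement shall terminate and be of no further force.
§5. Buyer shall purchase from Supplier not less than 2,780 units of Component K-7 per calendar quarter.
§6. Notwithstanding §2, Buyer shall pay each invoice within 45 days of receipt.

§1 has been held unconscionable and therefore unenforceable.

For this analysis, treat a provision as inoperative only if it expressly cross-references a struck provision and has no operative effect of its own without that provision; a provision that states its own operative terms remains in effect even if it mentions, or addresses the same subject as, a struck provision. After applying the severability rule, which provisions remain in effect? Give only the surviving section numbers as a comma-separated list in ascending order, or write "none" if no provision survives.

§1 is struck. The whole of §3 is the liquidated-damages amount, defined by reference to §1, so §3 cannot stand once §1 is removed. §4 makes §3 an essential term, and §3 has been rendered inoperative by the cascade; under §4, the entire Agreement is therefore void. No provision of the Agreement survives.

none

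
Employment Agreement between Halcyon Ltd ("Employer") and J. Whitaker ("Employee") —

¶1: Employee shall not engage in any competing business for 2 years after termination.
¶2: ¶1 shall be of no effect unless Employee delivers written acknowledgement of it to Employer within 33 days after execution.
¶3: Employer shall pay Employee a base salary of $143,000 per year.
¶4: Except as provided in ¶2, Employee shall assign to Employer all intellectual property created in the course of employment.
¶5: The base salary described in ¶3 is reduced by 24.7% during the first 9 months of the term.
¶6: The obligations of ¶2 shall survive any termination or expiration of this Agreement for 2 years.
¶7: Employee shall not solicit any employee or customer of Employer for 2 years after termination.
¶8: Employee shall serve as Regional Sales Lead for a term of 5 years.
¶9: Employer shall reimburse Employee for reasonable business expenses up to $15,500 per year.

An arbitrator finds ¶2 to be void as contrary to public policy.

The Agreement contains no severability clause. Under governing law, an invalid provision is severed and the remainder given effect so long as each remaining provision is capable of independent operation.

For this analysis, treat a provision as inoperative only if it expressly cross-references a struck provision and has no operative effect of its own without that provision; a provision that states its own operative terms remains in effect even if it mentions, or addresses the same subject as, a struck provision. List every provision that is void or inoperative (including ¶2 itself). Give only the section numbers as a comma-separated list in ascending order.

¶2 is struck. ¶6 has no operative effect of its own apart from ¶2 and is therefore inoperative. ¶4 mentions ¶2 but its own obligation stands independently of ¶2, so ¶4 is not affected. Under the stated default rule, only provisions that cannot operate independently fall away; the rest are enforced. The provisions still in force are ¶1, ¶3, ¶4, ¶5, ¶7, ¶8, and ¶9.

2, 6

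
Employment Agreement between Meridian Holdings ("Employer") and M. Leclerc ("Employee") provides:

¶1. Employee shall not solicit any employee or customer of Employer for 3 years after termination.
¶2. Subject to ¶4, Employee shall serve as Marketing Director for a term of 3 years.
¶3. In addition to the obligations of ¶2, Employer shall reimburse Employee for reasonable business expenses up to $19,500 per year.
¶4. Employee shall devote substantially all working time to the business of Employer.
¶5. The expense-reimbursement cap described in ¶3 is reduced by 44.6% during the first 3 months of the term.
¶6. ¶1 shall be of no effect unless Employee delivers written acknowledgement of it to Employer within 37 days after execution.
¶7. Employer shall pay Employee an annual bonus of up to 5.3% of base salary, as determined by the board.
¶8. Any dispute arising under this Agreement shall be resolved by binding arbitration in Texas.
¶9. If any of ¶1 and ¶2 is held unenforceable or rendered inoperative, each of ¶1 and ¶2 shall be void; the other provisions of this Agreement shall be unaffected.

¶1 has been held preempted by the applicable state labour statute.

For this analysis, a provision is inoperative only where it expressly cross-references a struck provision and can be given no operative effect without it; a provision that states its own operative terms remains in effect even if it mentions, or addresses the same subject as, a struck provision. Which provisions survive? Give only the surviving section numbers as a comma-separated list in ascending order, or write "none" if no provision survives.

¶1 is struck. ¶6 has no operative effect of its own apart from ¶1 and is therefore inoperative. ¶3 mentions ¶2 but its own obligation stands independently of ¶2, so ¶3 is not affected. ¶9 declares ¶1 and ¶2 mutually dependent; since one of them has fallen, all of them are of no effect. That brings down ¶2 as well. The remainder continues in force under ¶9. ¶3, ¶4, ¶5, ¶7, ¶8, and ¶9 remain in effect.

3, 4, 5, 7, 8, 9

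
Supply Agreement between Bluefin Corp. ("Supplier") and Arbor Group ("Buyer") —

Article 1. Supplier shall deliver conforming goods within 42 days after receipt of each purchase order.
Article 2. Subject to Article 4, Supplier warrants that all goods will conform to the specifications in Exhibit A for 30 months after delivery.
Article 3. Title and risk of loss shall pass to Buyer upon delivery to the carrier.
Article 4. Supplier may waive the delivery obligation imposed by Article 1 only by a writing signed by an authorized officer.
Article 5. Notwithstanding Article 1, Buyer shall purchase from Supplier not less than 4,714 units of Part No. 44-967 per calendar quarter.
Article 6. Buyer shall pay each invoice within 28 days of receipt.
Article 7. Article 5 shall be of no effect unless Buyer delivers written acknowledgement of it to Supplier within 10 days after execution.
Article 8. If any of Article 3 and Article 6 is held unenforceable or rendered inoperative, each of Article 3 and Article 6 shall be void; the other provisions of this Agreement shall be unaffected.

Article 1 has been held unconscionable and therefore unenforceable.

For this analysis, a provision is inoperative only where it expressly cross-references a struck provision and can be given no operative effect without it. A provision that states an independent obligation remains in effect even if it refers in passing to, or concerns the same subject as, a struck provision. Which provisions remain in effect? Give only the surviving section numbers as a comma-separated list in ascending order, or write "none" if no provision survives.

Article 1 is struck. The only function of Article 4 is the waiver condition for Article 1, so it cannot stand once Article 1 is removed. Article 2 mentions Article 4 but its own obligation stands independently of Article 4, so Article 2 is not affected. Although Article 5 refers to Article 1, its operative terms do not depend on Article 1, so it remains in effect. Article 8 ties Article 3 and Article 6 together, but none of those is affected here; the remaining provisions continue in force under Article 8. The provisions still in force are Article 2, Article 3, Article 5, Article 6, Article 7, and Article 8.

2, 3, 5, 6, 7, 8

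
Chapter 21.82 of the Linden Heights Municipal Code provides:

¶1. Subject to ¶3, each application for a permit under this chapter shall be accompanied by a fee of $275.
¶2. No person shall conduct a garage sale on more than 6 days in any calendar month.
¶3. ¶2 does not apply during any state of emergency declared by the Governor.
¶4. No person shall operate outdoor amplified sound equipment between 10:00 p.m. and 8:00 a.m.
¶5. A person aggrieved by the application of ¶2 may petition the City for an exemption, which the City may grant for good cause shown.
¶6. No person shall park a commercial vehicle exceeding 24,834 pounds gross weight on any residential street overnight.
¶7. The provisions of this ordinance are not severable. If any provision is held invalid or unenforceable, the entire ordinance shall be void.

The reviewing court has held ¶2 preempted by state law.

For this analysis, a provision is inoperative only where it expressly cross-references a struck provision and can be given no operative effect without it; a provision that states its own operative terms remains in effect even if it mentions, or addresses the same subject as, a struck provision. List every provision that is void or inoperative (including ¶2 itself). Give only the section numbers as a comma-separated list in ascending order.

¶2 is struck. ¶3 merely fixes the emergency suspension of ¶2; with ¶2 gone it has nothing to operate on and falls away. ¶5 merely fixes the exemption procedure for ¶2; with ¶2 gone it has nothing to operate on and falls away. ¶7 provides that the ordinance is not severable, so the invalidity of any one provision voids the entire ordinance. No provision of the ordinance survives.

1, 2, 3, 4, 5, 6, 7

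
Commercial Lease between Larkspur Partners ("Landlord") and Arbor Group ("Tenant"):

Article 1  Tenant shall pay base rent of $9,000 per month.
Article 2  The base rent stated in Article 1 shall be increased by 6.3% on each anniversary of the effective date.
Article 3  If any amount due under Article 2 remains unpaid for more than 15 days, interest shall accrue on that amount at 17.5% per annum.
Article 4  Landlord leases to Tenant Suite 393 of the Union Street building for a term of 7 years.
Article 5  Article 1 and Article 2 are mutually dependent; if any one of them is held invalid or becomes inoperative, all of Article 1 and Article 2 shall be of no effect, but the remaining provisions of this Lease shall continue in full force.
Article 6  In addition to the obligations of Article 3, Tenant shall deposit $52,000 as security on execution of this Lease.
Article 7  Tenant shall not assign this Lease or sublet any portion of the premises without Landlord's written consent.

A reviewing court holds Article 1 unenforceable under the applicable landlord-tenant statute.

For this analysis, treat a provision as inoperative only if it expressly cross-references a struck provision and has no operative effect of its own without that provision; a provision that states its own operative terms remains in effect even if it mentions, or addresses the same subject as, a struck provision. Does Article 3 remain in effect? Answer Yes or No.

Article 1 is struck. The whole of Article 2 is the escalation of the base rent, defined by reference to Article 1, so Article 2 cannot stand once Article 1 is removed. Article 3 has no operative effect of its own apart from Article 2 and is therefore inoperative. Article 6 mentions Article 3 but its own obligation stands independently of Article 3, so Article 6 is not affected. Article 5 declares Article 1 and Article 2 mutually dependent; since one of them has fallen, all of them are of no effect. The remainder continues in force under Article 5. Article 4, Article 5, Article 6, and Article 7 remain in effect. Article 3 is among the inoperative provisions, so the answer is no.

No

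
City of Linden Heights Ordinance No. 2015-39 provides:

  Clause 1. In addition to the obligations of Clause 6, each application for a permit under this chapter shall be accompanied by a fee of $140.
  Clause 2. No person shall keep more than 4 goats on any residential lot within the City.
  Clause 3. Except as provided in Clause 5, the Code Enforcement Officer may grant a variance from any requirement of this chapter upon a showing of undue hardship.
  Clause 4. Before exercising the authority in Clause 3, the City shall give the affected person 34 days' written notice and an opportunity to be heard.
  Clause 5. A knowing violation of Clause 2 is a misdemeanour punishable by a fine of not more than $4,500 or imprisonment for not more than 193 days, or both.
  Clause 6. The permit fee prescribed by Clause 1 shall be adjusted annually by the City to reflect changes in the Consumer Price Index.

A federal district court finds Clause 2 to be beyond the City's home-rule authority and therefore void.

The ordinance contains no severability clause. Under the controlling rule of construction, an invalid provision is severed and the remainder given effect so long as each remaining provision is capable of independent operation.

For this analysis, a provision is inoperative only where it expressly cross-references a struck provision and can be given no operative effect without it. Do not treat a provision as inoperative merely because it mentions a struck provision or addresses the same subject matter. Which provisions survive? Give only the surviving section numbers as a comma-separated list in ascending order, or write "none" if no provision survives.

Clause 2 is struck. Clause 5 operates only by reference to Clause 2, so it falls with Clause 2. Although Clause 3 refers to Clause 5, its operative terms do not depend on Clause 5, so it remains in effect. With no severability clause, the stated default rule severs what cannot stand and enforces each remaining provision that can operate on its own. The provisions still in force are Clause 1, Clause 3, Clause 4, and Clause 6.

1, 3, 4, 6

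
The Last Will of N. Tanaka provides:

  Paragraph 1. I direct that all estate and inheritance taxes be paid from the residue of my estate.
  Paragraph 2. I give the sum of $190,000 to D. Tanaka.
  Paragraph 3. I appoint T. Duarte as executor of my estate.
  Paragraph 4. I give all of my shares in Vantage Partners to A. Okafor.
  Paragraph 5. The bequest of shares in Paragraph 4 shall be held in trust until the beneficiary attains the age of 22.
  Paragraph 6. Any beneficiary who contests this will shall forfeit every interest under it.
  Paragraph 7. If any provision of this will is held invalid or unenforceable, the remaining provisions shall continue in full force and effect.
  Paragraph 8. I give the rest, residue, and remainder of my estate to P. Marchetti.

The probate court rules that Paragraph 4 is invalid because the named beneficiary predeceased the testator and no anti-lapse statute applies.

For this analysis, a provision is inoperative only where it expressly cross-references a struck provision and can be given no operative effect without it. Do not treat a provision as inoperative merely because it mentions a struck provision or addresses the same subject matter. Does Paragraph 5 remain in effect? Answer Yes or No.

Paragraph 4 is struck. Paragraph 5 merely fixes the trust for Paragraph 4; with Paragraph 4 gone it has nothing to operate on and falls away. Under the severability clause in Paragraph 7, the remaining provisions continue in force. The provisions still in force are Paragraph 1, Paragraph 2, Paragraph 3, Paragraph 6, Paragraph 7, and Paragraph 8. Paragraph 5 is among the inoperative provisions, so the answer is no.

No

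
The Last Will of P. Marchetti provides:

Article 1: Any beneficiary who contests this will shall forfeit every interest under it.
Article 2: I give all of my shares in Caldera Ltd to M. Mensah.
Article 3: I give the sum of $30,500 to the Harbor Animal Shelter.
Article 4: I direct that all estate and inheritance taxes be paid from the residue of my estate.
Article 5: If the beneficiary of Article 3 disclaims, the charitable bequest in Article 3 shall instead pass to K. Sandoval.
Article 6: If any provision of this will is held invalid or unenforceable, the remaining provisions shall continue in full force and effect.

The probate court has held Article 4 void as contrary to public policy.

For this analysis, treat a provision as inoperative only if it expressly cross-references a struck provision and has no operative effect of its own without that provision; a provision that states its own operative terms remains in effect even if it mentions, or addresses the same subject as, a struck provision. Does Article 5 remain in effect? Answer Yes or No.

Yes

Article 4 is struck. No other provision's operative terms depend on Article 4. Article 6 is a severability clause and preserves every provision that can still be given independent effect. Article 1, Article 2, Article 3, Article 5, and Article 6 remain in effect. Article 5 is among the surviving provisions, so the answer is yes.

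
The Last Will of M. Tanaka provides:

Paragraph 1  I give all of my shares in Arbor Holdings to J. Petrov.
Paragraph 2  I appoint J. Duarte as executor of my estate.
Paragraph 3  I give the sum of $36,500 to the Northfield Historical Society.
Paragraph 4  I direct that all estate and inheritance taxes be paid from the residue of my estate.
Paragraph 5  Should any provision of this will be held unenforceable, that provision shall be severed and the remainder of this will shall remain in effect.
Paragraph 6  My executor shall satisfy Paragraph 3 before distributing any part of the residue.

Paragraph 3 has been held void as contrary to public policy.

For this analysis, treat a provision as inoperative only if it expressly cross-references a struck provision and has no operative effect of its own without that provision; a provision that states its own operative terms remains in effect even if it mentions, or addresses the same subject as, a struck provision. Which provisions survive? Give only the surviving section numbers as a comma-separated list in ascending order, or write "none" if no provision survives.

Paragraph 3 is struck. The only function of Paragraph 6 is the priority direction for Paragraph 3, so it cannot stand once Paragraph 3 is removed. Under the severability clause in Paragraph 5, the remaining provisions continue in force. That leaves Paragraph 1, Paragraph 2, Paragraph 4, and Paragraph 5 in effect.

1, 2, 4, 5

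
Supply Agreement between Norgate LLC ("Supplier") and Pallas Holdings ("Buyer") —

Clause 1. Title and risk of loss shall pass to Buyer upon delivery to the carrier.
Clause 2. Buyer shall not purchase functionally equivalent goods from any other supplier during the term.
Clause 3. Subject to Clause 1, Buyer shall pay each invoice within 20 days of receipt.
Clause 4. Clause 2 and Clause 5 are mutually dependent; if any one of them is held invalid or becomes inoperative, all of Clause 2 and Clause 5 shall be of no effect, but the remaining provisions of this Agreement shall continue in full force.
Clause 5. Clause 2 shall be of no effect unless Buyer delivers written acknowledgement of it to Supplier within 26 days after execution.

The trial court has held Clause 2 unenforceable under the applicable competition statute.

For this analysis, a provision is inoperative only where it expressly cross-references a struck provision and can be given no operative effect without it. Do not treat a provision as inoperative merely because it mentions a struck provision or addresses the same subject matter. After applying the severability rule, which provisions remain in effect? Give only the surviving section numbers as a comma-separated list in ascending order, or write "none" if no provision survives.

1, 3, 4

Clause 2 is struck. The only function of Clause 5 is the acknowledgement condition for Clause 2, so it cannot stand once Clause 2 is removed. Clause 4 declares Clause 2 and Clause 5 mutually dependent; since one of them has fallen, all of them are of no effect. The remainder continues in force under Clause 4. The provisions still in force are Clause 1, Clause 3, and Clause 4.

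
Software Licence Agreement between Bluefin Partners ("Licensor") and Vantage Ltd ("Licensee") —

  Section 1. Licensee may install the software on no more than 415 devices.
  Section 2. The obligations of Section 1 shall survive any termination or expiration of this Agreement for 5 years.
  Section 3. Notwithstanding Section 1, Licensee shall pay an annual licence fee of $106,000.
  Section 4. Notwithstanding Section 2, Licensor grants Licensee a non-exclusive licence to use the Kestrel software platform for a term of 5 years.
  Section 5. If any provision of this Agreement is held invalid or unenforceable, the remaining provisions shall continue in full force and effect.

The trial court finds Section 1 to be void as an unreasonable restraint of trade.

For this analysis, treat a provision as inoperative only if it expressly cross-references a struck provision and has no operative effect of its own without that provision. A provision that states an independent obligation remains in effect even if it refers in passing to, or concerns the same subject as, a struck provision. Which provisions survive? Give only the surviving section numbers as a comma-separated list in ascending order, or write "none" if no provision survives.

3, 4, 5

Section 1 is struck. The only function of Section 2 is the survival period for Section 1, so it cannot stand once Section 1 is removed. Although Section 4 refers to Section 2, its operative terms do not depend on Section 2, so it remains in effect. Section 3 mentions Section 1 but its own obligation stands independently of Section 1, so Section 3 is not affected. Section 5 is a severability clause and preserves every provision that can still be given independent effect. The provisions still in force are Section 3, Section 4, and Section 5.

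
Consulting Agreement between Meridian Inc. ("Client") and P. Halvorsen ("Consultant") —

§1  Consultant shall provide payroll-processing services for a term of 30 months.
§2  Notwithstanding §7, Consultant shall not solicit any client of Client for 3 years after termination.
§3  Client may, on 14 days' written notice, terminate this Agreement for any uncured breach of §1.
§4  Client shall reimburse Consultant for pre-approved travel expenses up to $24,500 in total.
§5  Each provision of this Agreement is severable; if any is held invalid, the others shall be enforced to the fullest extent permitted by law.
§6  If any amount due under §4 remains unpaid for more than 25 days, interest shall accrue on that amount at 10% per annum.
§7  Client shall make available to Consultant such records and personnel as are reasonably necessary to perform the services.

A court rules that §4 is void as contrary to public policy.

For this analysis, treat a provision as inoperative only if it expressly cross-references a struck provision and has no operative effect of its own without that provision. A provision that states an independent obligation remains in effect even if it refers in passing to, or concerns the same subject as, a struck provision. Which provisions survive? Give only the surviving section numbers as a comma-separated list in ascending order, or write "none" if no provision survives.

1, 2, 3, 5, 7

§4 is struck. §6 does nothing except set the default interest on the expense reimbursement by reference to §4; with §4 gone it has no independent effect and is inoperative. §5 is a severability clause and preserves every provision that can still be given independent effect. §1, §2, §3, §5, and §7 remain in effect.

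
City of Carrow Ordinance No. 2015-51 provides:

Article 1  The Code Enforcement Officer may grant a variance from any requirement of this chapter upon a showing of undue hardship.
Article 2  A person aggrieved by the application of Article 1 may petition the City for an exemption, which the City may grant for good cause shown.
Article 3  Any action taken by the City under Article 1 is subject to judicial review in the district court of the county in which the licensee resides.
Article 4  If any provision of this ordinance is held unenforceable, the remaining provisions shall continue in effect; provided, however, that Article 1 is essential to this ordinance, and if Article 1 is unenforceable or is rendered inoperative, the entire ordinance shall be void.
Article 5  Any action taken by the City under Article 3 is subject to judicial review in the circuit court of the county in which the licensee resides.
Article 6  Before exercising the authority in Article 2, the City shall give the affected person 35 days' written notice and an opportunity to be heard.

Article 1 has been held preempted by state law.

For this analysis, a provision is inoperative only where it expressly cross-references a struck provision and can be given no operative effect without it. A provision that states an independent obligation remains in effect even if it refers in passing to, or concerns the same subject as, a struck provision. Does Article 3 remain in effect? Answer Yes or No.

No

Article 1 is struck. The only function of Article 2 is the exemption procedure for Article 1, so it cannot stand once Article 1 is removed. The only function of Article 3 is the judicial-review right for Article 1, so it cannot stand once Article 1 is removed. Article 5 operates only by reference to Article 3, so it falls with Article 3. The only function of Article 6 is the notice-and-hearing requirement for Article 2, so it cannot stand once Article 2 is removed. Article 4 makes Article 1 an essential term, and Article 1 is the provision held invalid; under Article 4, the entire ordinance is therefore void. No provision of the ordinance survives. Article 3 is among the inoperative provisions, so the answer is no.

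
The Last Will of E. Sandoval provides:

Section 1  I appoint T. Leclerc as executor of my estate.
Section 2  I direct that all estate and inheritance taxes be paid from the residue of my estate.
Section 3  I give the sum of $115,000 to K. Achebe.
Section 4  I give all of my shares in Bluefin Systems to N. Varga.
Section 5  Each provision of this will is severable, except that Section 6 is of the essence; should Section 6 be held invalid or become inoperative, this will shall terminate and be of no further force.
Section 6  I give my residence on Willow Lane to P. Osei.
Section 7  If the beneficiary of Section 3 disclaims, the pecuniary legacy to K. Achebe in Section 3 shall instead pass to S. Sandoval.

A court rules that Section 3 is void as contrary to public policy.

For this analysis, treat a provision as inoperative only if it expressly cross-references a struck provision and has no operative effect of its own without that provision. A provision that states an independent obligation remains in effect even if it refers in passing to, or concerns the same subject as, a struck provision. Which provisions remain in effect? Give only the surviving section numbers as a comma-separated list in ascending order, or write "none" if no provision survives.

1, 2, 4, 5, 6

Section 3 is struck. Section 7 has no operative effect of its own apart from Section 3 and is therefore inoperative. Section 5 makes Section 6 an essential term, but Section 6 is unaffected, so the severability proviso in Section 5 preserves the remaining provisions. Section 1, Section 2, Section 4, Section 5, and Section 6 remain in effect.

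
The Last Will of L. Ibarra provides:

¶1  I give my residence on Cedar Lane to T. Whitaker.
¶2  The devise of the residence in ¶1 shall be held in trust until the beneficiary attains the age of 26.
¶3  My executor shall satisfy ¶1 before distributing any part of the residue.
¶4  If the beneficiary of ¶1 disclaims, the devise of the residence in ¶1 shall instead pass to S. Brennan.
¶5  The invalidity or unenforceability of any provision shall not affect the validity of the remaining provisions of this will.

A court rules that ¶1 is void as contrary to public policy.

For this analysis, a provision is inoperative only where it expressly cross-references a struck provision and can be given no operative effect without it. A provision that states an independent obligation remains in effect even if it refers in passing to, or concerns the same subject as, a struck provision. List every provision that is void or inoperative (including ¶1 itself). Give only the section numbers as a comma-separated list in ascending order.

1, 2, 3, 4

¶1 is struck. ¶2 merely fixes the trust for ¶1; with ¶1 gone it has nothing to operate on and falls away. ¶3 has no operative effect of its own apart from ¶1 and is therefore inoperative. The only function of ¶4 is the alternative disposition for ¶1, so it cannot stand once ¶1 is removed. ¶5 is a severability clause and preserves every provision that can still be given independent effect. Only ¶5 remains in effect.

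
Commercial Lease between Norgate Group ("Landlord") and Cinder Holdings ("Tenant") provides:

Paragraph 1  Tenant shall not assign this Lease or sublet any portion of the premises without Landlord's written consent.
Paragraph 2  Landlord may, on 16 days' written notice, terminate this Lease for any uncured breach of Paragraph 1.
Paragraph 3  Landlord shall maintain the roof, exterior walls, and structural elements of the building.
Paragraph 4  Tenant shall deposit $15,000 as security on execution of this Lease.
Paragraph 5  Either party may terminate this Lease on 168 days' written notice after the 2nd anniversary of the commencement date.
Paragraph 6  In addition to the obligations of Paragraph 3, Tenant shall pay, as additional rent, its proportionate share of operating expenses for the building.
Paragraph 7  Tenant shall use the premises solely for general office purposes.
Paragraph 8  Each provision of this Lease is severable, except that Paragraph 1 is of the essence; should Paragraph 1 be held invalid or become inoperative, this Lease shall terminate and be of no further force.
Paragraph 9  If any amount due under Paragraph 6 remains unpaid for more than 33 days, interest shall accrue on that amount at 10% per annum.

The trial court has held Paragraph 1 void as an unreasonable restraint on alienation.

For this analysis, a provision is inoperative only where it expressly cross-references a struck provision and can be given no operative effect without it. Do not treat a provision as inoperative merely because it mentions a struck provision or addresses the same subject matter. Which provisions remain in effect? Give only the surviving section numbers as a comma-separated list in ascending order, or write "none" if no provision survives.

none

Paragraph 1 is struck. Paragraph 2 merely fixes the termination right for breach of Paragraph 1; with Paragraph 1 gone it has nothing to operate on and falls away. Paragraph 8 makes Paragraph 1 an essential term, and Paragraph 1 is the provision held invalid; under Paragraph 8, the entire Lease is therefore void. No provision of the Lease survives.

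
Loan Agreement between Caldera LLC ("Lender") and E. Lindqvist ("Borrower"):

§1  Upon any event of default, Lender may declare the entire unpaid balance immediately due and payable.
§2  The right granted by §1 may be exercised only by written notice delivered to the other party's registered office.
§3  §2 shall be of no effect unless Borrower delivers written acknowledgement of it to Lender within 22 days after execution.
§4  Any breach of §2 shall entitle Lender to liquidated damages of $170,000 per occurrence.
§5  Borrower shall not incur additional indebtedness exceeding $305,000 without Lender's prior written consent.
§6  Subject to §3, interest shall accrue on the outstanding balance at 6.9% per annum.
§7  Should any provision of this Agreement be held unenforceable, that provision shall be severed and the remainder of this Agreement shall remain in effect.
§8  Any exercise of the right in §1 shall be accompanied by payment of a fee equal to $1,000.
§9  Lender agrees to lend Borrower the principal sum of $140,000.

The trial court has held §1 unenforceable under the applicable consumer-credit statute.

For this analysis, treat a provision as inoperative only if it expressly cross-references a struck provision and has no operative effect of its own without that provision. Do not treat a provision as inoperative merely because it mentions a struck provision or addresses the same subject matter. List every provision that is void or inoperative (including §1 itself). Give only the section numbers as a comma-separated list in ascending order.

1, 2, 3, 4, 8

§1 is struck. §2 operates only by reference to §1, so it falls with §1. §8 merely fixes the exercise fee for §1; with §1 gone it has nothing to operate on and falls away. §3 merely fixes the acknowledgement condition for §2; with §2 gone it has nothing to operate on and falls away. The whole of §4 is the liquidated-damages amount, defined by reference to §2, so §4 cannot stand once §2 is removed. Although §6 refers to §3, its operative terms do not depend on §3, so it remains in effect. §7 is a severability clause and preserves every provision that can still be given independent effect. The provisions still in force are §5, §6, §7, and §9.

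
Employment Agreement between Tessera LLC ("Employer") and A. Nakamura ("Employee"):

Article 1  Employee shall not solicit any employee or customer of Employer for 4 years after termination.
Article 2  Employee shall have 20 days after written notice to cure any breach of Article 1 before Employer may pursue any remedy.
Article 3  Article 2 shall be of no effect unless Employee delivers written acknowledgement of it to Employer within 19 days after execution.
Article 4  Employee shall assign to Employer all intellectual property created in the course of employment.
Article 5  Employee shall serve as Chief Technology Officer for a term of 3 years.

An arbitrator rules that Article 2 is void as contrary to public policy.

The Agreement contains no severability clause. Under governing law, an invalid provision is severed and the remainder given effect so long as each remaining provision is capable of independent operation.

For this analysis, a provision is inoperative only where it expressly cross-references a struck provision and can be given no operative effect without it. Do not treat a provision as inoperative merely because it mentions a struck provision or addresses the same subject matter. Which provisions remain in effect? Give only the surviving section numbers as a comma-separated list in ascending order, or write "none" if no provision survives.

1, 4, 5

Article 2 is struck. Article 3 operates only by reference to Article 2, so it falls with Article 2. With no severability clause, the stated default rule severs what cannot stand and enforces each remaining provision that can operate on its own. That leaves Article 1, Article 4, and Article 5 in effect.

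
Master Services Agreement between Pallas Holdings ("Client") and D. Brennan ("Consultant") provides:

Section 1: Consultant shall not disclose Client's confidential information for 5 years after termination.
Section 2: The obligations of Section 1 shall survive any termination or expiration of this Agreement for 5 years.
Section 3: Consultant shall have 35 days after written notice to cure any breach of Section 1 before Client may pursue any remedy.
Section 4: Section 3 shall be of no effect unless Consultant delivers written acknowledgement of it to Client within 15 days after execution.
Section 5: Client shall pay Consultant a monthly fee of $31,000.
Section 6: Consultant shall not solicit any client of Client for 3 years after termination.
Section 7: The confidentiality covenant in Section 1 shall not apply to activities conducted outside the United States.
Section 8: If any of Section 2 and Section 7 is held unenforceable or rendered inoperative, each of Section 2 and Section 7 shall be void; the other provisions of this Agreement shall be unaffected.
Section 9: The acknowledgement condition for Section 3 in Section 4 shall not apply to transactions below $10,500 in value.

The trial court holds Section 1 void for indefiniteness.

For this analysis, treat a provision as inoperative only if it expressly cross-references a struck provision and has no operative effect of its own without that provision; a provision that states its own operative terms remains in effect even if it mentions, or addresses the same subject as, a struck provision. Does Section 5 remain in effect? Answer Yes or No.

Yes

Section 1 is struck. Section 2 has no operative effect of its own apart from Section 1 and is therefore inoperative. Section 3 operates only by reference to Section 1, so it falls with Section 1. Section 7 does nothing except set the carve-out from the confidentiality covenant by reference to Section 1; with Section 1 gone it has no independent effect and is inoperative. Section 4 has no operative effect of its own apart from Section 3 and is therefore inoperative. The whole of Section 9 is the carve-out from the acknowledgement condition for Section 3, defined by reference to Section 4, so Section 9 cannot stand once Section 4 is removed. Section 8 declares Section 2 and Section 7 mutually dependent; since one of them has fallen, all of them are of no effect. The remainder continues in force under Section 8. The provisions still in force are Section 5, Section 6, and Section 8. Section 5 is among the surviving provisions, so the answer is yes.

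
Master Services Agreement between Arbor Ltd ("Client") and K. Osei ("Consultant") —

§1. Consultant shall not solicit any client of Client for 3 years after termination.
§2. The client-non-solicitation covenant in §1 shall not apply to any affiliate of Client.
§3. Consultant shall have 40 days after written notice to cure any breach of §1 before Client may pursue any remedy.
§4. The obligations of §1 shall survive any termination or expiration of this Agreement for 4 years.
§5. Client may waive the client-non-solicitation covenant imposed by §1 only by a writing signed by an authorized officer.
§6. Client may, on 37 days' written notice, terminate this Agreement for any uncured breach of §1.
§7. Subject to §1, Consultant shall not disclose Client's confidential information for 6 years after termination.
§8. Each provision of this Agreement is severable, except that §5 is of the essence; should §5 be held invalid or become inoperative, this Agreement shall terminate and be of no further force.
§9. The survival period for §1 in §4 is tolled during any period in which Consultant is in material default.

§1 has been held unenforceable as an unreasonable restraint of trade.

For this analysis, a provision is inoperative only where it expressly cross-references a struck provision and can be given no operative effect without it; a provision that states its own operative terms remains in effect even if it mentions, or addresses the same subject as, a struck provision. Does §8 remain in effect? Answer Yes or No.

No

§1 is struck. §2 has no operative effect of its own apart from §1 and is therefore inoperative. §3 has no operative effect of its own apart from §1 and is therefore inoperative. §4 merely fixes the survival period for §1; with §1 gone it has nothing to operate on and falls away. §5 merely fixes the waiver condition for §1; with §1 gone it has nothing to operate on and falls away. The only function of §6 is the termination right for breach of §1, so it cannot stand once §1 is removed. §9 operates only by reference to §4, so it falls with §4. §8 makes §5 an essential term, and §5 has been rendered inoperative by the cascade; under §8, the entire Agreement is therefore void. No provision of the Agreement survives. §8 is among the inoperative provisions, so the answer is no.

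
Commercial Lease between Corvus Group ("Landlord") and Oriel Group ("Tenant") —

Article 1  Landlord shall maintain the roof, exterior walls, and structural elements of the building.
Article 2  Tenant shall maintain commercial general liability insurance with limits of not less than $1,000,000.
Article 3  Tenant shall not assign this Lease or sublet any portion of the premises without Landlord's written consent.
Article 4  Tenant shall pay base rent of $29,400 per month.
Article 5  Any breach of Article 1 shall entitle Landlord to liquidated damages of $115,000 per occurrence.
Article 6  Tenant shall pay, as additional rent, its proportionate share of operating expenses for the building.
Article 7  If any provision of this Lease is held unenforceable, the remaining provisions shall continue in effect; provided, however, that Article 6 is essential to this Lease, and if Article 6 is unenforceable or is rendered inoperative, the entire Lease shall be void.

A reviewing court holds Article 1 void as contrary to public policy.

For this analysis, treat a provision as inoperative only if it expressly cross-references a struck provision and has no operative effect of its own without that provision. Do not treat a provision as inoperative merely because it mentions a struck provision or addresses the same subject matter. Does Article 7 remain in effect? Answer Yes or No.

Yes

Article 1 is struck. Article 5 does nothing except set the liquidated-damages amount by reference to Article 1; with Article 1 gone it has no independent effect and is inoperative. Article 7 makes Article 6 an essential term, but Article 6 is unaffected, so the severability proviso in Article 7 preserves the remaining provisions. Article 2, Article 3, Article 4, Article 6, and Article 7 remain in effect. Article 7 is among the surviving provisions, so the answer is yes.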